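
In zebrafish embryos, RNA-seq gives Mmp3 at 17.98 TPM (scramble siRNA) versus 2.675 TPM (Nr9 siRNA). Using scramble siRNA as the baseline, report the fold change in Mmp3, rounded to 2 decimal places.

0.15

Fold change = 2.675 / 17.98 = 0.149
Mmp3 is downregulated.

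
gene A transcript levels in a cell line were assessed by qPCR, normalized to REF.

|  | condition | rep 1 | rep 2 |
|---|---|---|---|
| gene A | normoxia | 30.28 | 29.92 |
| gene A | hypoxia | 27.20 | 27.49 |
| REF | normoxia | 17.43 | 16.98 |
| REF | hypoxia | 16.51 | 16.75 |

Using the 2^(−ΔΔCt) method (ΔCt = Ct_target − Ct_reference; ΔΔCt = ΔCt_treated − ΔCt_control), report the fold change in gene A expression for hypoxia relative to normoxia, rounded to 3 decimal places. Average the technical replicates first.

Mean Ct: gene A normoxia 30.100; gene A hypoxia 27.345; REF normoxia 17.205; REF hypoxia 16.630
ΔCt(normoxia) = 30.100 − 17.205 = 12.895
ΔCt(hypoxia) = 27.345 − 16.630 = 10.715
ΔΔCt = 10.715 − 12.895 = -2.180
Fold change = 2^(−(-2.180)) = 2^2.180 = 4.5315

4.532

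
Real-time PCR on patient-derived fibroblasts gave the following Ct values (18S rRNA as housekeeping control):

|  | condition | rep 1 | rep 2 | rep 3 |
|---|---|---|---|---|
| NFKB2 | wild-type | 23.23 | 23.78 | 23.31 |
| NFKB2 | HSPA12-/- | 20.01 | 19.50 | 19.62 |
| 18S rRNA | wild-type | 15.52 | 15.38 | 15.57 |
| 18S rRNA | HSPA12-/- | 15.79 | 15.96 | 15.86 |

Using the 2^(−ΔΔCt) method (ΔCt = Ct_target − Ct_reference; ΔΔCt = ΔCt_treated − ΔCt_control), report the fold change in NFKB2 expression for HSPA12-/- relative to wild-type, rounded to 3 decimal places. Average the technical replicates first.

17.268

Mean Ct: NFKB2 wild-type 23.440; NFKB2 HSPA12-/- 19.710; 18S rRNA wild-type 15.490; 18S rRNA HSPA12-/- 15.870
ΔCt(wild-type) = 23.440 − 15.490 = 7.950
ΔCt(HSPA12-/-) = 19.710 − 15.870 = 3.840
ΔΔCt = 3.840 − 7.950 = -4.110
Fold change = 2^(−(-4.110)) = 2^4.110 = 17.2677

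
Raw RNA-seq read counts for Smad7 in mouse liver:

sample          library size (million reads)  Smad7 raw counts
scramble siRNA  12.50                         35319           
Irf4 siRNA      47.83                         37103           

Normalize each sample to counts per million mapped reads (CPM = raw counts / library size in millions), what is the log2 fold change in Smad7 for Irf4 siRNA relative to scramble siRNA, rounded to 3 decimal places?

-1.865

CPM(scramble siRNA) = 35319 / 12.50 = 2825.5200
CPM(Irf4 siRNA) = 37103 / 47.83 = 775.7265
Fold change = 775.7265 / 2825.5200 = 0.27454
log2(0.27454) = -1.8649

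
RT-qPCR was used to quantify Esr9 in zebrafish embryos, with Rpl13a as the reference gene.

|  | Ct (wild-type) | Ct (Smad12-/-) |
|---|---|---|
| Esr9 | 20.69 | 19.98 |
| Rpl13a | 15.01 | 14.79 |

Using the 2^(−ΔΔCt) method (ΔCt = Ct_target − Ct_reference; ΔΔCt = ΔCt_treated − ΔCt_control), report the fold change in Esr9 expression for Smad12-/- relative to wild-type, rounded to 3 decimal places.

ΔCt(wild-type) = 20.690 − 15.010 = 5.680
ΔCt(Smad12-/-) = 19.980 − 14.790 = 5.190
ΔΔCt = 5.190 − 5.680 = -0.490
Fold change = 2^(−(-0.490)) = 2^0.490 = 1.4044

1.404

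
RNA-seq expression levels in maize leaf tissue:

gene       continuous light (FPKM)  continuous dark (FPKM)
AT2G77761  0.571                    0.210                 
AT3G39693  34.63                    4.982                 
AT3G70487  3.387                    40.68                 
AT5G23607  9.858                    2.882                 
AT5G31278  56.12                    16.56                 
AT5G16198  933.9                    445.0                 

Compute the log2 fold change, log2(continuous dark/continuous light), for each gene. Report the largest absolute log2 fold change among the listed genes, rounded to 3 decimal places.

3.586

log2(0.210/0.571) = -1.443  (AT2G77761)
log2(4.982/34.63) = -2.797  (AT3G39693)
log2(40.68/3.387) = 3.586  (AT3G70487)
log2(2.882/9.858) = -1.774  (AT5G23607)
log2(16.56/56.12) = -1.761  (AT5G31278)
log2(445.0/933.9) = -1.069  (AT5G16198)
The largest magnitude belongs to AT3G70487.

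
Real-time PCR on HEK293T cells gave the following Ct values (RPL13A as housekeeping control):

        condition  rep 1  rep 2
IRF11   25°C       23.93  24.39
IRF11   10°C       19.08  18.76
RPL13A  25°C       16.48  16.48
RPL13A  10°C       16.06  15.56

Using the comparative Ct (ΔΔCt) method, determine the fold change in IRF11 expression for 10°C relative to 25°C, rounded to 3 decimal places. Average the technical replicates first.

23.752

Mean Ct: IRF11 25°C 24.160; IRF11 10°C 18.920; RPL13A 25°C 16.480; RPL13A 10°C 15.810
ΔCt(25°C) = 24.160 − 16.480 = 7.680
ΔCt(10°C) = 18.920 − 15.810 = 3.110
ΔΔCt = 3.110 − 7.680 = -4.570
Fold change = 2^(−(-4.570)) = 2^4.570 = 23.7524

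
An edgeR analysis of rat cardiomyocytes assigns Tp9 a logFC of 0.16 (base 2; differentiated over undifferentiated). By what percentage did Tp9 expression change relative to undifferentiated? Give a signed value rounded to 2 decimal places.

11.73%

Fold change = 2^(0.16) = 1.1173
Percent change = (FC − 1) × 100% = (1.1173 − 1) × 100 = 11.73%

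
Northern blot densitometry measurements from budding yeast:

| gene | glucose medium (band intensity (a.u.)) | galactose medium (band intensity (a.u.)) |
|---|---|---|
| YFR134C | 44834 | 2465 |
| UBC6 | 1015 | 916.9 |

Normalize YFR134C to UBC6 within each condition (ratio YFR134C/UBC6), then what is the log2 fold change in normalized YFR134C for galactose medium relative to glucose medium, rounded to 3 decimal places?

YFR134C/UBC6 (glucose medium) = 44834 / 1015 = 44.171
YFR134C/UBC6 (galactose medium) = 2465 / 916.9 = 2.6884
Fold change = 2.6884 / 44.171 = 0.0609
log2(0.0609) = -4.0383

-4.038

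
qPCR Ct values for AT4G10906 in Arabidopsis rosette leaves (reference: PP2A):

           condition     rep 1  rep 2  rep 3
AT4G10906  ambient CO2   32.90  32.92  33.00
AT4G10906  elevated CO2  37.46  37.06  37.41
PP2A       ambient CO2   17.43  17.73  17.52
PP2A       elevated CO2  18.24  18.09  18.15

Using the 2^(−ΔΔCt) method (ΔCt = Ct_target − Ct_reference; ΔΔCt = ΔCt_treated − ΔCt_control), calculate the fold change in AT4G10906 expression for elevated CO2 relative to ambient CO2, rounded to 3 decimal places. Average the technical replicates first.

Mean Ct: AT4G10906 ambient CO2 32.940; AT4G10906 elevated CO2 37.310; PP2A ambient CO2 17.560; PP2A elevated CO2 18.160
ΔCt(ambient CO2) = 32.940 − 17.560 = 15.380
ΔCt(elevated CO2) = 37.310 − 18.160 = 19.150
ΔΔCt = 19.150 − 15.380 = 3.770
Fold change = 2^(−3.770) = 0.0733

0.073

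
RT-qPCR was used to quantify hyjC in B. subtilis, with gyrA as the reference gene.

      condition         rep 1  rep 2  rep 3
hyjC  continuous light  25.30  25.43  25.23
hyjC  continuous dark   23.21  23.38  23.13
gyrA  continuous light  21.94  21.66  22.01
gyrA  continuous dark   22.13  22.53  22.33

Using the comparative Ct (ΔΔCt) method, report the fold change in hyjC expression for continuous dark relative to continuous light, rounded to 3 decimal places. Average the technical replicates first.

Mean Ct: hyjC continuous light 25.320; hyjC continuous dark 23.240; gyrA continuous light 21.870; gyrA continuous dark 22.330
ΔCt(continuous light) = 25.320 − 21.870 = 3.450
ΔCt(continuous dark) = 23.240 − 22.330 = 0.910
ΔΔCt = 0.910 − 3.450 = -2.540
Fold change = 2^(−(-2.540)) = 2^2.540 = 5.8159

5.816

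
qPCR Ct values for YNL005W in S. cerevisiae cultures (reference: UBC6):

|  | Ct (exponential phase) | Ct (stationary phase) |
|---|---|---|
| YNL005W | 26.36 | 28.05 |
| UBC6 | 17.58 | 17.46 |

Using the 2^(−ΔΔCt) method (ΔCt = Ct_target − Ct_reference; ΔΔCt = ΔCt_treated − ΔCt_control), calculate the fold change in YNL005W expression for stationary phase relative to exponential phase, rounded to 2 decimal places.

0.29

ΔCt(exponential phase) = 26.360 − 17.580 = 8.780
ΔCt(stationary phase) = 28.050 − 17.460 = 10.590
ΔΔCt = 10.590 − 8.780 = 1.810
Fold change = 2^(−1.810) = 0.285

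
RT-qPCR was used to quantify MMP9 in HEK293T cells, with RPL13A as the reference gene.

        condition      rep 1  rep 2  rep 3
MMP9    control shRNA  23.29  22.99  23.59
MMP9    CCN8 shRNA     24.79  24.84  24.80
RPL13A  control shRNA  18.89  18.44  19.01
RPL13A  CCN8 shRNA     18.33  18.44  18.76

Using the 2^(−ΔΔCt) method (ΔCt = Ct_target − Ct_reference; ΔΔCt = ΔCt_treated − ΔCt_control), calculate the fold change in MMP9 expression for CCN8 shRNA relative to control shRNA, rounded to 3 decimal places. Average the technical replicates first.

0.289

Mean Ct: MMP9 control shRNA 23.290; MMP9 CCN8 shRNA 24.810; RPL13A control shRNA 18.780; RPL13A CCN8 shRNA 18.510
ΔCt(control shRNA) = 23.290 − 18.780 = 4.510
ΔCt(CCN8 shRNA) = 24.810 − 18.510 = 6.300
ΔΔCt = 6.300 − 4.510 = 1.790
Fold change = 2^(−1.790) = 0.2892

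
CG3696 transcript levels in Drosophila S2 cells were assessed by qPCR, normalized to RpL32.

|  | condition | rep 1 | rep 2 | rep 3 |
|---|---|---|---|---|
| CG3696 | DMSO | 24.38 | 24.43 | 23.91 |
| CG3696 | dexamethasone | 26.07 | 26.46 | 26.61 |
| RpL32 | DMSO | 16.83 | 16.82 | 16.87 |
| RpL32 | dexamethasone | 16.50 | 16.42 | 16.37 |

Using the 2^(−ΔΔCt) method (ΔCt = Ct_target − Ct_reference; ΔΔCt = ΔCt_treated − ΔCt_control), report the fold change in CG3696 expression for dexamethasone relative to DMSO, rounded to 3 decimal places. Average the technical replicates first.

Mean Ct: CG3696 DMSO 24.240; CG3696 dexamethasone 26.380; RpL32 DMSO 16.840; RpL32 dexamethasone 16.430
ΔCt(DMSO) = 24.240 − 16.840 = 7.400
ΔCt(dexamethasone) = 26.380 − 16.430 = 9.950
ΔΔCt = 9.950 − 7.400 = 2.550
Fold change = 2^(−2.550) = 0.1708

0.171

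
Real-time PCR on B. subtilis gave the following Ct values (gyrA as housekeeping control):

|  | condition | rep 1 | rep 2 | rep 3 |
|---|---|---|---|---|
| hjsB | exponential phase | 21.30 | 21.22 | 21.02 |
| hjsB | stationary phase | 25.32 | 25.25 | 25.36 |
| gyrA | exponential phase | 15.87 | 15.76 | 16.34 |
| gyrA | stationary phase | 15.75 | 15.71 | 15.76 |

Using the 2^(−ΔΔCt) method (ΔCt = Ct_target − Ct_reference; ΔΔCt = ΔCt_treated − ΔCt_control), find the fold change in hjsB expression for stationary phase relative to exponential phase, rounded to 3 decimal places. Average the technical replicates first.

0.048

Mean Ct: hjsB exponential phase 21.180; hjsB stationary phase 25.310; gyrA exponential phase 15.990; gyrA stationary phase 15.740
ΔCt(exponential phase) = 21.180 − 15.990 = 5.190
ΔCt(stationary phase) = 25.310 − 15.740 = 9.570
ΔΔCt = 9.570 − 5.190 = 4.380
Fold change = 2^(−4.380) = 0.0480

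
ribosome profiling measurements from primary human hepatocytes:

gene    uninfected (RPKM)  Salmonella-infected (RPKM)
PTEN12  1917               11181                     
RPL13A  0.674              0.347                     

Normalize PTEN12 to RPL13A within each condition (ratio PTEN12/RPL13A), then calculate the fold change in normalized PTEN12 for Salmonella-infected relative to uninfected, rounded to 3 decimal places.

11.329

PTEN12/RPL13A (uninfected) = 1917 / 0.674 = 2844.2
PTEN12/RPL13A (Salmonella-infected) = 11181 / 0.347 = 32222
Fold change = 32222 / 2844.2 = 11.3289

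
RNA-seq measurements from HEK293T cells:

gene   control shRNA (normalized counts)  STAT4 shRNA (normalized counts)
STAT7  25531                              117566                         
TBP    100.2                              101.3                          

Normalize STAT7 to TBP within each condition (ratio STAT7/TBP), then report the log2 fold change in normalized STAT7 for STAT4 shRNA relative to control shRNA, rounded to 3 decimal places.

2.187

STAT7/TBP (control shRNA) = 25531 / 100.2 = 254.8
STAT7/TBP (STAT4 shRNA) = 117566 / 101.3 = 1160.6
Fold change = 1160.6 / 254.8 = 4.5548
log2(4.5548) = 2.1874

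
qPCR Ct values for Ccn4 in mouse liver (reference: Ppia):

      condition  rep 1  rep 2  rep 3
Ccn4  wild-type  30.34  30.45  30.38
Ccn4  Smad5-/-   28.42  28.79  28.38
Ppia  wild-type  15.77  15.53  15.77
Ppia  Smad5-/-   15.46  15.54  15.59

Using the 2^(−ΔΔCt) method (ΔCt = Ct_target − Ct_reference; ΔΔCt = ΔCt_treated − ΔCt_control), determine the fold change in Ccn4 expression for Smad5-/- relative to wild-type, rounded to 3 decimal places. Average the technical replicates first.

Mean Ct: Ccn4 wild-type 30.390; Ccn4 Smad5-/- 28.530; Ppia wild-type 15.690; Ppia Smad5-/- 15.530
ΔCt(wild-type) = 30.390 − 15.690 = 14.700
ΔCt(Smad5-/-) = 28.530 − 15.530 = 13.000
ΔΔCt = 13.000 − 14.700 = -1.700
Fold change = 2^(−(-1.700)) = 2^1.700 = 3.2490

3.249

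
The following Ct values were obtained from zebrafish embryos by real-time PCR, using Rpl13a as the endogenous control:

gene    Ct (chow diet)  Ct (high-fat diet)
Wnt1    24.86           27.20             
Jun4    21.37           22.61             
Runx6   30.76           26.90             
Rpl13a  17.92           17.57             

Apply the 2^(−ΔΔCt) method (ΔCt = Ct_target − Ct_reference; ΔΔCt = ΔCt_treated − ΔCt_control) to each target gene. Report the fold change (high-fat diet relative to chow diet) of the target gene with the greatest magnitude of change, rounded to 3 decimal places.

11.392

Wnt1: ΔΔCt = (27.20−17.57) − (24.86−17.92) = 9.63 − 6.94 = 2.69; fold change = 2^-2.69 = 0.155
Jun4: ΔΔCt = (22.61−17.57) − (21.37−17.92) = 5.04 − 3.45 = 1.59; fold change = 2^-1.59 = 0.332
Runx6: ΔΔCt = (26.90−17.57) − (30.76−17.92) = 9.33 − 12.84 = -3.51; fold change = 2^3.51 = 11.392
Runx6 has the largest |ΔΔCt| = 3.51.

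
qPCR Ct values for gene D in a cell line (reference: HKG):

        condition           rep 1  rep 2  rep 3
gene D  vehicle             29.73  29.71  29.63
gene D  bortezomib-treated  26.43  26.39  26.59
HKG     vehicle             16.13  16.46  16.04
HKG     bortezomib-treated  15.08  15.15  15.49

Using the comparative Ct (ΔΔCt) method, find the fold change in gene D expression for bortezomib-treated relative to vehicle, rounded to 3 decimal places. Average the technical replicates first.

4.757

Mean Ct: gene D vehicle 29.690; gene D bortezomib-treated 26.470; HKG vehicle 16.210; HKG bortezomib-treated 15.240
ΔCt(vehicle) = 29.690 − 16.210 = 13.480
ΔCt(bortezomib-treated) = 26.470 − 15.240 = 11.230
ΔΔCt = 11.230 − 13.480 = -2.250
Fold change = 2^(−(-2.250)) = 2^2.250 = 4.7568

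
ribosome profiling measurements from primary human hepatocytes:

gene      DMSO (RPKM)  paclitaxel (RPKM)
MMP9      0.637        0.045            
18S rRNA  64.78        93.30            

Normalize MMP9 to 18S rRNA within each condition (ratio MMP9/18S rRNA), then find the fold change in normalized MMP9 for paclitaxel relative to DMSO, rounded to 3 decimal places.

MMP9/18S rRNA (DMSO) = 0.637 / 64.78 = 0.0098333
MMP9/18S rRNA (paclitaxel) = 0.045 / 93.30 = 0.00048232
Fold change = 0.00048232 / 0.0098333 = 0.0490

0.049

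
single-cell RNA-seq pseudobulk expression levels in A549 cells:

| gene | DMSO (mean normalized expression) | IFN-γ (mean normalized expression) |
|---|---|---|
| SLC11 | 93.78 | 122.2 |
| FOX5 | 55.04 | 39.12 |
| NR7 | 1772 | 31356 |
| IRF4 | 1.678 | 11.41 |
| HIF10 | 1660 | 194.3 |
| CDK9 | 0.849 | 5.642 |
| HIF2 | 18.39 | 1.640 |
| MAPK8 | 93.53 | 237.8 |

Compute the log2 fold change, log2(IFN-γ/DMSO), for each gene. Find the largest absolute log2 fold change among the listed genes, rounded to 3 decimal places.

4.145

log2(122.2/93.78) = 0.382  (SLC11)
log2(39.12/55.04) = -0.493  (FOX5)
log2(31356/1772) = 4.145  (NR7)
log2(11.41/1.678) = 2.765  (IRF4)
log2(194.3/1660) = -3.095  (HIF10)
log2(5.642/0.849) = 2.732  (CDK9)
log2(1.640/18.39) = -3.487  (HIF2)
log2(237.8/93.53) = 1.346  (MAPK8)
The largest magnitude belongs to NR7.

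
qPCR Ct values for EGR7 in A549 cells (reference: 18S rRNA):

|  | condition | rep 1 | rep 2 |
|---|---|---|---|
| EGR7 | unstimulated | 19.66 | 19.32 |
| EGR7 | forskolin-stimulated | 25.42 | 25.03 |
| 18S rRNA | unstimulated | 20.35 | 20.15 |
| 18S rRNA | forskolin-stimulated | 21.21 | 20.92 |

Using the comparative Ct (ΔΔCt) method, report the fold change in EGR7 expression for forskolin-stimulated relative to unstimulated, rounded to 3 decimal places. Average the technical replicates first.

Mean Ct: EGR7 unstimulated 19.490; EGR7 forskolin-stimulated 25.225; 18S rRNA unstimulated 20.250; 18S rRNA forskolin-stimulated 21.065
ΔCt(unstimulated) = 19.490 − 20.250 = -0.760
ΔCt(forskolin-stimulated) = 25.225 − 21.065 = 4.160
ΔΔCt = 4.160 − (-0.760) = 4.920
Fold change = 2^(−4.920) = 0.0330

0.033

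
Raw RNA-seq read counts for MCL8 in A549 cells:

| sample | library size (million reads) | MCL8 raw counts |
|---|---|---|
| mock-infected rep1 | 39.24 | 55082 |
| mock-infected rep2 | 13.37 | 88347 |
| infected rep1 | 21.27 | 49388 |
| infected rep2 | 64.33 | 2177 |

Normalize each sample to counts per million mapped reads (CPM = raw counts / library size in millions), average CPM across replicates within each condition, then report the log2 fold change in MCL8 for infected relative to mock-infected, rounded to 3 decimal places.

-1.766

CPM(mock-infected rep1) = 55082 / 39.24 = 1403.7207
CPM(mock-infected rep2) = 88347 / 13.37 = 6607.8534
CPM(infected rep1) = 49388 / 21.27 = 2321.9558
CPM(infected rep2) = 2177 / 64.33 = 33.8411
mean CPM(mock-infected) = 4005.7870; mean CPM(infected) = 1177.8985
Fold change = 1177.8985 / 4005.7870 = 0.29405
log2(0.29405) = -1.7659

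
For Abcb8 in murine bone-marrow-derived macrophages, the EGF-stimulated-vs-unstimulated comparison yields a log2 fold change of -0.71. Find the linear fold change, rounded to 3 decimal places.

Fold change = 2^(-0.71) = 0.6113
That is, Abcb8 drops to 61.1% of the unstimulated level.

0.611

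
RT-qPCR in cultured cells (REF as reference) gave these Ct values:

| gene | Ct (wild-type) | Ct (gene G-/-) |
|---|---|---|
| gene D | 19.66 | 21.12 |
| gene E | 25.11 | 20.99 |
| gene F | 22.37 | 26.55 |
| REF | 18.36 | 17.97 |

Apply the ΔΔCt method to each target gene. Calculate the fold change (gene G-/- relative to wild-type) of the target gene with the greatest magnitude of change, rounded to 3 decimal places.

gene D: ΔΔCt = (21.12−17.97) − (19.66−18.36) = 3.15 − 1.30 = 1.85; fold change = 2^-1.85 = 0.277
gene E: ΔΔCt = (20.99−17.97) − (25.11−18.36) = 3.02 − 6.75 = -3.73; fold change = 2^3.73 = 13.269
gene F: ΔΔCt = (26.55−17.97) − (22.37−18.36) = 8.58 − 4.01 = 4.57; fold change = 2^-4.57 = 0.042
gene F has the largest |ΔΔCt| = 4.57.

0.042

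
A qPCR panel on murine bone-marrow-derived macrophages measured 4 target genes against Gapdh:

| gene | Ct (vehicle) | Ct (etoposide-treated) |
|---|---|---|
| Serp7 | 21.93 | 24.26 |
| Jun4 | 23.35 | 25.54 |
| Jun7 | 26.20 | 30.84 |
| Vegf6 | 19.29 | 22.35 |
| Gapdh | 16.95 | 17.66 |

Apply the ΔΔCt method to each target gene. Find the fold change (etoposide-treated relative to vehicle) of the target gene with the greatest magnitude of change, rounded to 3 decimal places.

0.066

Serp7: ΔΔCt = (24.26−17.66) − (21.93−16.95) = 6.60 − 4.98 = 1.62; fold change = 2^-1.62 = 0.325
Jun4: ΔΔCt = (25.54−17.66) − (23.35−16.95) = 7.88 − 6.40 = 1.48; fold change = 2^-1.48 = 0.358
Jun7: ΔΔCt = (30.84−17.66) − (26.20−16.95) = 13.18 − 9.25 = 3.93; fold change = 2^-3.93 = 0.066
Vegf6: ΔΔCt = (22.35−17.66) − (19.29−16.95) = 4.69 − 2.34 = 2.35; fold change = 2^-2.35 = 0.196
Jun7 has the largest |ΔΔCt| = 3.93.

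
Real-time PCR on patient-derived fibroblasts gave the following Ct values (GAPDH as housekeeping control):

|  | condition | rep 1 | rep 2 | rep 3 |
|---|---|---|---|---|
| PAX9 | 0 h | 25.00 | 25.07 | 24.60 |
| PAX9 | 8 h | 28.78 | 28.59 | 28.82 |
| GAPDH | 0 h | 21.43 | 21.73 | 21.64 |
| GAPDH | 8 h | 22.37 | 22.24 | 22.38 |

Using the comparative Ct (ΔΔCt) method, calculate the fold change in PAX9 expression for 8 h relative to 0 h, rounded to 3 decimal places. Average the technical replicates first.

0.116

Mean Ct: PAX9 0 h 24.890; PAX9 8 h 28.730; GAPDH 0 h 21.600; GAPDH 8 h 22.330
ΔCt(0 h) = 24.890 − 21.600 = 3.290
ΔCt(8 h) = 28.730 − 22.330 = 6.400
ΔΔCt = 6.400 − 3.290 = 3.110
Fold change = 2^(−3.110) = 0.1158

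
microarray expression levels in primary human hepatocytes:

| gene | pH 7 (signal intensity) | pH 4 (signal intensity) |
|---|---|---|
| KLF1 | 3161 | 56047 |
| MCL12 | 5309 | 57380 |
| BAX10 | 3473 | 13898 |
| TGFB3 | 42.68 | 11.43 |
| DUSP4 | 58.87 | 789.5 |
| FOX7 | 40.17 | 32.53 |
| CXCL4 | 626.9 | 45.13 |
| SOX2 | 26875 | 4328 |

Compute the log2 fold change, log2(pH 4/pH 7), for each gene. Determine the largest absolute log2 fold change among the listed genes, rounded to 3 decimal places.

4.148

log2(56047/3161) = 4.148  (KLF1)
log2(57380/5309) = 3.434  (MCL12)
log2(13898/3473) = 2.001  (BAX10)
log2(11.43/42.68) = -1.901  (TGFB3)
log2(789.5/58.87) = 3.745  (DUSP4)
log2(32.53/40.17) = -0.304  (FOX7)
log2(45.13/626.9) = -3.796  (CXCL4)
log2(4328/26875) = -2.634  (SOX2)
The largest magnitude belongs to KLF1.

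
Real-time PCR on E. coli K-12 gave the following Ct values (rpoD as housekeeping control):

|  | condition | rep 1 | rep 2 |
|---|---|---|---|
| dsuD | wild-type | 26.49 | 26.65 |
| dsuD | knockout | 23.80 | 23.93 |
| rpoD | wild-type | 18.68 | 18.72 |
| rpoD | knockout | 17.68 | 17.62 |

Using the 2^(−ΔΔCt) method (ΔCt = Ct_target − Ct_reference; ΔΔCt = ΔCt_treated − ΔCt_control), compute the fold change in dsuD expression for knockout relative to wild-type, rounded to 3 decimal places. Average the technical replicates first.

3.149

Mean Ct: dsuD wild-type 26.570; dsuD knockout 23.865; rpoD wild-type 18.700; rpoD knockout 17.650
ΔCt(wild-type) = 26.570 − 18.700 = 7.870
ΔCt(knockout) = 23.865 − 17.650 = 6.215
ΔΔCt = 6.215 − 7.870 = -1.655
Fold change = 2^(−(-1.655)) = 2^1.655 = 3.1492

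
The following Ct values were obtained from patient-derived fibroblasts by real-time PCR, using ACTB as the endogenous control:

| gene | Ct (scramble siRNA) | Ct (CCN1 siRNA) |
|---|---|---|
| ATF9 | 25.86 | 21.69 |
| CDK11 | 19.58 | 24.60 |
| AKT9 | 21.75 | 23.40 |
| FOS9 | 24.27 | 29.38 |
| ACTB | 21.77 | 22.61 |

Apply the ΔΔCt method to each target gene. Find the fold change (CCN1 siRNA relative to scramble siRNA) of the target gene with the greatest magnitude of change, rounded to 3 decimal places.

32.223

ATF9: ΔΔCt = (21.69−22.61) − (25.86−21.77) = -0.92 − 4.09 = -5.01; fold change = 2^5.01 = 32.223
CDK11: ΔΔCt = (24.60−22.61) − (19.58−21.77) = 1.99 − (-2.19) = 4.18; fold change = 2^-4.18 = 0.055
AKT9: ΔΔCt = (23.40−22.61) − (21.75−21.77) = 0.79 − (-0.02) = 0.81; fold change = 2^-0.81 = 0.570
FOS9: ΔΔCt = (29.38−22.61) − (24.27−21.77) = 6.77 − 2.50 = 4.27; fold change = 2^-4.27 = 0.052
ATF9 has the largest |ΔΔCt| = 5.01.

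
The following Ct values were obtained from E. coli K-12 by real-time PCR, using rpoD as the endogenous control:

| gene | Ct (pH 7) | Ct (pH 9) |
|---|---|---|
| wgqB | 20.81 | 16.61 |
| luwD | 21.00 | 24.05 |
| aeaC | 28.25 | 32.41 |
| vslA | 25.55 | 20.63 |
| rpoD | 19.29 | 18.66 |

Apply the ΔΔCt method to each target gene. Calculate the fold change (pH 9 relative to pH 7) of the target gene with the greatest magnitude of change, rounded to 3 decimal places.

wgqB: ΔΔCt = (16.61−18.66) − (20.81−19.29) = -2.05 − 1.52 = -3.57; fold change = 2^3.57 = 11.876
luwD: ΔΔCt = (24.05−18.66) − (21.00−19.29) = 5.39 − 1.71 = 3.68; fold change = 2^-3.68 = 0.078
aeaC: ΔΔCt = (32.41−18.66) − (28.25−19.29) = 13.75 − 8.96 = 4.79; fold change = 2^-4.79 = 0.036
vslA: ΔΔCt = (20.63−18.66) − (25.55−19.29) = 1.97 − 6.26 = -4.29; fold change = 2^4.29 = 19.562
aeaC has the largest |ΔΔCt| = 4.79.

0.036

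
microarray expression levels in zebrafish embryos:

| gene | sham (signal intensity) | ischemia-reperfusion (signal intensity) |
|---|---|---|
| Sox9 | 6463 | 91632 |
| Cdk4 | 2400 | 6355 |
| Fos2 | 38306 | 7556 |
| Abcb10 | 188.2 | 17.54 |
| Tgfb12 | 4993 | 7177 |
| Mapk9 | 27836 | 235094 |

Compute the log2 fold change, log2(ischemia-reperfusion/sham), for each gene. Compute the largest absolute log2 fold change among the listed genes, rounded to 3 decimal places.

log2(91632/6463) = 3.826  (Sox9)
log2(6355/2400) = 1.405  (Cdk4)
log2(7556/38306) = -2.342  (Fos2)
log2(17.54/188.2) = -3.424  (Abcb10)
log2(7177/4993) = 0.523  (Tgfb12)
log2(235094/27836) = 3.078  (Mapk9)
The largest magnitude belongs to Sox9.

3.826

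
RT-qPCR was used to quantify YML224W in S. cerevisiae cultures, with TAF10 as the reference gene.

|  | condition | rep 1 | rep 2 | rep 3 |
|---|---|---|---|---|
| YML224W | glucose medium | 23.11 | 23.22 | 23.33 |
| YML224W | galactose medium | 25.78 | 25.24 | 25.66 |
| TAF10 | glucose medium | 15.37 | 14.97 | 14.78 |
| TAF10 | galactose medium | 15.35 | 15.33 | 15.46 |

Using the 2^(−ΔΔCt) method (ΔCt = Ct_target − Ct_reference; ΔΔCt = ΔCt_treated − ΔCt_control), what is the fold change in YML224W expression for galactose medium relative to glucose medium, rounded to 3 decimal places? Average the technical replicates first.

Mean Ct: YML224W glucose medium 23.220; YML224W galactose medium 25.560; TAF10 glucose medium 15.040; TAF10 galactose medium 15.380
ΔCt(glucose medium) = 23.220 − 15.040 = 8.180
ΔCt(galactose medium) = 25.560 − 15.380 = 10.180
ΔΔCt = 10.180 − 8.180 = 2.000
Fold change = 2^(−2.000) = 0.2500

0.250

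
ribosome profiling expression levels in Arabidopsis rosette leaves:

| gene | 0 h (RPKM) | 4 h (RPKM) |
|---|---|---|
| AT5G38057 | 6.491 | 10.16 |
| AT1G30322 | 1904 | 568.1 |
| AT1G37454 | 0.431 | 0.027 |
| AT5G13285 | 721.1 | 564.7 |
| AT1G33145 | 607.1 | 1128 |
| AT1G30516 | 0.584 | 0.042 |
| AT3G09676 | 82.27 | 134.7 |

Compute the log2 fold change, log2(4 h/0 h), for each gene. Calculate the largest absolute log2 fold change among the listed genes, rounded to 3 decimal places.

log2(10.16/6.491) = 0.646  (AT5G38057)
log2(568.1/1904) = -1.745  (AT1G30322)
log2(0.027/0.431) = -3.997  (AT1G37454)
log2(564.7/721.1) = -0.353  (AT5G13285)
log2(1128/607.1) = 0.894  (AT1G33145)
log2(0.042/0.584) = -3.798  (AT1G30516)
log2(134.7/82.27) = 0.711  (AT3G09676)
The largest magnitude belongs to AT1G37454.

3.997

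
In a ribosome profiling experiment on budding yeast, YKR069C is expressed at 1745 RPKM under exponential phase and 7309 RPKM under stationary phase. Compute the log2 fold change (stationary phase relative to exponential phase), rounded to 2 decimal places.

Fold change = 7309 / 1745 = 4.1885
log2(4.1885) = 2.066

2.07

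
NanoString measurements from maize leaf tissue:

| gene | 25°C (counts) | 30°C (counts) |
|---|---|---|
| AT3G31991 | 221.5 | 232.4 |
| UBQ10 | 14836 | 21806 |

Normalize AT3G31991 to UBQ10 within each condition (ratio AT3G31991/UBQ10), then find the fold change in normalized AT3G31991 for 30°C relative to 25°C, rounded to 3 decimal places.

AT3G31991/UBQ10 (25°C) = 221.5 / 14836 = 0.01493
AT3G31991/UBQ10 (30°C) = 232.4 / 21806 = 0.010658
Fold change = 0.010658 / 0.01493 = 0.7138

0.714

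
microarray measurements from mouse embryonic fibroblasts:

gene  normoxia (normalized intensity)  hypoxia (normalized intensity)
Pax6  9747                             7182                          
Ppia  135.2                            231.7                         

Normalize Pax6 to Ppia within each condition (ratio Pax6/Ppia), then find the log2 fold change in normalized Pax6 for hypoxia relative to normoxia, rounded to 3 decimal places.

Pax6/Ppia (normoxia) = 9747 / 135.2 = 72.093
Pax6/Ppia (hypoxia) = 7182 / 231.7 = 30.997
Fold change = 30.997 / 72.093 = 0.4300
log2(0.4300) = -1.2177

-1.218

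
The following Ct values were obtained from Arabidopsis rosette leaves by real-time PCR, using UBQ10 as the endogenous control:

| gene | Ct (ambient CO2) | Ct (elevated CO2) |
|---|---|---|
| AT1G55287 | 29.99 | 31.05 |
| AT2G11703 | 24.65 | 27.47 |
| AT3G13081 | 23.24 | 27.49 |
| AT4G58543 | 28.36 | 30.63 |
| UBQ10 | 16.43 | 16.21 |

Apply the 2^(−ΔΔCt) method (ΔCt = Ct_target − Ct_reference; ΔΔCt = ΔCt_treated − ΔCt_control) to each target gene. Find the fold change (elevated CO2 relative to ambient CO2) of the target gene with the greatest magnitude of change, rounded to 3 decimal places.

AT1G55287: ΔΔCt = (31.05−16.21) − (29.99−16.43) = 14.84 − 13.56 = 1.28; fold change = 2^-1.28 = 0.412
AT2G11703: ΔΔCt = (27.47−16.21) − (24.65−16.43) = 11.26 − 8.22 = 3.04; fold change = 2^-3.04 = 0.122
AT3G13081: ΔΔCt = (27.49−16.21) − (23.24−16.43) = 11.28 − 6.81 = 4.47; fold change = 2^-4.47 = 0.045
AT4G58543: ΔΔCt = (30.63−16.21) − (28.36−16.43) = 14.42 − 11.93 = 2.49; fold change = 2^-2.49 = 0.178
AT3G13081 has the largest |ΔΔCt| = 4.47.

0.045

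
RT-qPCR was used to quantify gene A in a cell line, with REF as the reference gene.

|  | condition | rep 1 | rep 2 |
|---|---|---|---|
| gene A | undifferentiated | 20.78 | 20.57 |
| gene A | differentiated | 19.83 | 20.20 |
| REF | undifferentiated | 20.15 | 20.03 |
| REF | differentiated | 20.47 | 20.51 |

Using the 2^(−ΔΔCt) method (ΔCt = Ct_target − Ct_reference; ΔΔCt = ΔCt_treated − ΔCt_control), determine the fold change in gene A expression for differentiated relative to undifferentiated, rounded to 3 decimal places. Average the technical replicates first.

Mean Ct: gene A undifferentiated 20.675; gene A differentiated 20.015; REF undifferentiated 20.090; REF differentiated 20.490
ΔCt(undifferentiated) = 20.675 − 20.090 = 0.585
ΔCt(differentiated) = 20.015 − 20.490 = -0.475
ΔΔCt = -0.475 − 0.585 = -1.060
Fold change = 2^(−(-1.060)) = 2^1.060 = 2.0849

2.085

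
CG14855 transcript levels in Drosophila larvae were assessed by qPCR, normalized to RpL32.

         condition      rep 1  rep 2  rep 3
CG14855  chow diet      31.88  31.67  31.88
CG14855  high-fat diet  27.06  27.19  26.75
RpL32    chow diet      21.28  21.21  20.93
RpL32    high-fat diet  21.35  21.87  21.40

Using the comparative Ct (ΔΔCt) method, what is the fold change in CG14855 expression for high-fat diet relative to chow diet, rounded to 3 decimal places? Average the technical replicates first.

37.014

Mean Ct: CG14855 chow diet 31.810; CG14855 high-fat diet 27.000; RpL32 chow diet 21.140; RpL32 high-fat diet 21.540
ΔCt(chow diet) = 31.810 − 21.140 = 10.670
ΔCt(high-fat diet) = 27.000 − 21.540 = 5.460
ΔΔCt = 5.460 − 10.670 = -5.210
Fold change = 2^(−(-5.210)) = 2^5.210 = 37.0140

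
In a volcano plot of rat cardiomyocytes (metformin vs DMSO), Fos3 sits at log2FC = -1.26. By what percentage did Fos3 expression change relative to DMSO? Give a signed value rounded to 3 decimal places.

Fold change = 2^(-1.26) = 0.4175
Percent change = (FC − 1) × 100% = (0.4175 − 1) × 100 = -58.246%

-58.246%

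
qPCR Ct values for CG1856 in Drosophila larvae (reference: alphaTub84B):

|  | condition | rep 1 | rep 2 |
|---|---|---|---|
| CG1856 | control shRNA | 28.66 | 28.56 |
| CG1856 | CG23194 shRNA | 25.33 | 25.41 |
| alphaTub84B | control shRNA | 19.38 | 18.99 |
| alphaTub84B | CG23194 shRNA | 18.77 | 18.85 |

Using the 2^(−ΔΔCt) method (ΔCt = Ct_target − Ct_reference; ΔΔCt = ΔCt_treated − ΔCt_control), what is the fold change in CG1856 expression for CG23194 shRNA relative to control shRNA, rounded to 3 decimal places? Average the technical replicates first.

Mean Ct: CG1856 control shRNA 28.610; CG1856 CG23194 shRNA 25.370; alphaTub84B control shRNA 19.185; alphaTub84B CG23194 shRNA 18.810
ΔCt(control shRNA) = 28.610 − 19.185 = 9.425
ΔCt(CG23194 shRNA) = 25.370 − 18.810 = 6.560
ΔΔCt = 6.560 − 9.425 = -2.865
Fold change = 2^(−(-2.865)) = 2^2.865 = 7.2854

7.285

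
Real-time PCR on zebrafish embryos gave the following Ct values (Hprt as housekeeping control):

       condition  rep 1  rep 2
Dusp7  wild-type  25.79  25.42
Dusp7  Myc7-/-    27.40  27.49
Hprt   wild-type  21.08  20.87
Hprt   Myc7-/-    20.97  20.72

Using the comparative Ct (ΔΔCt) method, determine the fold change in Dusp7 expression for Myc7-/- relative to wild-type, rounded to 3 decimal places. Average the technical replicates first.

0.255

Mean Ct: Dusp7 wild-type 25.605; Dusp7 Myc7-/- 27.445; Hprt wild-type 20.975; Hprt Myc7-/- 20.845
ΔCt(wild-type) = 25.605 − 20.975 = 4.630
ΔCt(Myc7-/-) = 27.445 − 20.845 = 6.600
ΔΔCt = 6.600 − 4.630 = 1.970
Fold change = 2^(−1.970) = 0.2553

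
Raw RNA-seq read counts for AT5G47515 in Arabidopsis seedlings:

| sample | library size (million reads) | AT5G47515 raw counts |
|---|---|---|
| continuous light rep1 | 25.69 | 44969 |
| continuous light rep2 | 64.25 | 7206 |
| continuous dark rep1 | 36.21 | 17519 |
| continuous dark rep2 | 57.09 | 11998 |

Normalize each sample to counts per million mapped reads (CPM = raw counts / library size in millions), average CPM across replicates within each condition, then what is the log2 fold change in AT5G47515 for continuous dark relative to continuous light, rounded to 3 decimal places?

CPM(continuous light rep1) = 44969 / 25.69 = 1750.4476
CPM(continuous light rep2) = 7206 / 64.25 = 112.1556
CPM(continuous dark rep1) = 17519 / 36.21 = 483.8166
CPM(continuous dark rep2) = 11998 / 57.09 = 210.1594
mean CPM(continuous light) = 931.3016; mean CPM(continuous dark) = 346.9880
Fold change = 346.9880 / 931.3016 = 0.37258
log2(0.37258) = -1.4244

-1.424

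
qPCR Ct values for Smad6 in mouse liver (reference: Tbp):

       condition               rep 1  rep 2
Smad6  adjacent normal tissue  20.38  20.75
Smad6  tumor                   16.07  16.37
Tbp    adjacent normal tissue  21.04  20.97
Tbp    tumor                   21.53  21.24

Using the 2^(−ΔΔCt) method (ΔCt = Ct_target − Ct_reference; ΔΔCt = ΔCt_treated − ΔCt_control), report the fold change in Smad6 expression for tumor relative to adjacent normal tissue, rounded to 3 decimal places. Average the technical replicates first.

26.446

Mean Ct: Smad6 adjacent normal tissue 20.565; Smad6 tumor 16.220; Tbp adjacent normal tissue 21.005; Tbp tumor 21.385
ΔCt(adjacent normal tissue) = 20.565 − 21.005 = -0.440
ΔCt(tumor) = 16.220 − 21.385 = -5.165
ΔΔCt = -5.165 − (-0.440) = -4.725
Fold change = 2^(−(-4.725)) = 2^4.725 = 26.4464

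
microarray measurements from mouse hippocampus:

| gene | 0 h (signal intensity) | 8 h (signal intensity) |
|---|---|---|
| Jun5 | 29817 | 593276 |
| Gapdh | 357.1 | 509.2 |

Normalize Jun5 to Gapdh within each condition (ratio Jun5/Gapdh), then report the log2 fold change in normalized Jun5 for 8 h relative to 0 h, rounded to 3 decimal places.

3.803

Jun5/Gapdh (0 h) = 29817 / 357.1 = 83.498
Jun5/Gapdh (8 h) = 593276 / 509.2 = 1165.1
Fold change = 1165.1 / 83.498 = 13.9539
log2(13.9539) = 3.8026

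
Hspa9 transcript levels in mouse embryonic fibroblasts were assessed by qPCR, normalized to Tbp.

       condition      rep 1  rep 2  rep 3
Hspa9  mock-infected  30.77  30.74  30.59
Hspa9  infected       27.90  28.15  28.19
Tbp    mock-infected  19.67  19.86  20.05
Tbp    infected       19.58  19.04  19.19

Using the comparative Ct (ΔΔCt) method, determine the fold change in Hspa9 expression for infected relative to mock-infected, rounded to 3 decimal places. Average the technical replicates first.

4.084

Mean Ct: Hspa9 mock-infected 30.700; Hspa9 infected 28.080; Tbp mock-infected 19.860; Tbp infected 19.270
ΔCt(mock-infected) = 30.700 − 19.860 = 10.840
ΔCt(infected) = 28.080 − 19.270 = 8.810
ΔΔCt = 8.810 − 10.840 = -2.030
Fold change = 2^(−(-2.030)) = 2^2.030 = 4.0840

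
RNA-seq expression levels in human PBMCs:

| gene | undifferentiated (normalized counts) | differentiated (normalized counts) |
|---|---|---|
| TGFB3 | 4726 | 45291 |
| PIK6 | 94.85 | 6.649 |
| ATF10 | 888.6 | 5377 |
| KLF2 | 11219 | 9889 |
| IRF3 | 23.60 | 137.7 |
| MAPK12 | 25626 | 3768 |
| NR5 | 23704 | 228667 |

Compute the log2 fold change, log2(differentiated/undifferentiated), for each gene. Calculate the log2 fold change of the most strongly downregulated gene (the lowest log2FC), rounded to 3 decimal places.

log2(45291/4726) = 3.261  (TGFB3)
log2(6.649/94.85) = -3.834  (PIK6)
log2(5377/888.6) = 2.597  (ATF10)
log2(9889/11219) = -0.182  (KLF2)
log2(137.7/23.60) = 2.545  (IRF3)
log2(3768/25626) = -2.766  (MAPK12)
log2(228667/23704) = 3.270  (NR5)
PIK6 is most strongly downregulated.

-3.834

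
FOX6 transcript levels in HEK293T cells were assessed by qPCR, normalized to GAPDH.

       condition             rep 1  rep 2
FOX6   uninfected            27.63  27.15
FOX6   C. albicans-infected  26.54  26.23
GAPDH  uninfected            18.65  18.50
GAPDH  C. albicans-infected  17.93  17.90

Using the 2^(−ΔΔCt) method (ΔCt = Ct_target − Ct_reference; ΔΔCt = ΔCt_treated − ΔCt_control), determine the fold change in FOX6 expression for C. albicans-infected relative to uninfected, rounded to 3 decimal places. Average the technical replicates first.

1.270

Mean Ct: FOX6 uninfected 27.390; FOX6 C. albicans-infected 26.385; GAPDH uninfected 18.575; GAPDH C. albicans-infected 17.915
ΔCt(uninfected) = 27.390 − 18.575 = 8.815
ΔCt(C. albicans-infected) = 26.385 − 17.915 = 8.470
ΔΔCt = 8.470 − 8.815 = -0.345
Fold change = 2^(−(-0.345)) = 2^0.345 = 1.2702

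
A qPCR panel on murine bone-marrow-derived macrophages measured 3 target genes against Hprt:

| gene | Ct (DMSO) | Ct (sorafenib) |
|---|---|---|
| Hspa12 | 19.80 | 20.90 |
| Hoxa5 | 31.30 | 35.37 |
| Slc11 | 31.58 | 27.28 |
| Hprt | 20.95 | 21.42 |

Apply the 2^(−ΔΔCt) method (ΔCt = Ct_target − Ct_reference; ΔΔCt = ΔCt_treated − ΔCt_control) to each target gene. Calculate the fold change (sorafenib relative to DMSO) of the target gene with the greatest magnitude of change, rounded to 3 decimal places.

Hspa12: ΔΔCt = (20.90−21.42) − (19.80−20.95) = -0.52 − (-1.15) = 0.63; fold change = 2^-0.63 = 0.646
Hoxa5: ΔΔCt = (35.37−21.42) − (31.30−20.95) = 13.95 − 10.35 = 3.60; fold change = 2^-3.60 = 0.082
Slc11: ΔΔCt = (27.28−21.42) − (31.58−20.95) = 5.86 − 10.63 = -4.77; fold change = 2^4.77 = 27.284
Slc11 has the largest |ΔΔCt| = 4.77.

27.284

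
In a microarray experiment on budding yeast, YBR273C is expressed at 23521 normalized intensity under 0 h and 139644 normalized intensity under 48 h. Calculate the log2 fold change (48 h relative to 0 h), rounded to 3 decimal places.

2.570

Fold change = 139644 / 23521 = 5.9370
log2(5.9370) = 2.5697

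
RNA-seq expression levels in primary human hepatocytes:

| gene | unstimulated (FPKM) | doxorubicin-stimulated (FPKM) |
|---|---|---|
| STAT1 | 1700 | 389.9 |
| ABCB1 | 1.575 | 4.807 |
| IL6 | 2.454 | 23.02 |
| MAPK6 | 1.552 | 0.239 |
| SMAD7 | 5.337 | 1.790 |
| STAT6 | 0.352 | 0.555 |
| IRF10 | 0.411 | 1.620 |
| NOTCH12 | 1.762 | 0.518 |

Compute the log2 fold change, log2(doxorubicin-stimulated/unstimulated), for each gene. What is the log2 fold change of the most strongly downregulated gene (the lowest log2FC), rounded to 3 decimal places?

-2.699

log2(389.9/1700) = -2.124  (STAT1)
log2(4.807/1.575) = 1.610  (ABCB1)
log2(23.02/2.454) = 3.230  (IL6)
log2(0.239/1.552) = -2.699  (MAPK6)
log2(1.790/5.337) = -1.576  (SMAD7)
log2(0.555/0.352) = 0.657  (STAT6)
log2(1.620/0.411) = 1.979  (IRF10)
log2(0.518/1.762) = -1.766  (NOTCH12)
MAPK6 is most strongly downregulated.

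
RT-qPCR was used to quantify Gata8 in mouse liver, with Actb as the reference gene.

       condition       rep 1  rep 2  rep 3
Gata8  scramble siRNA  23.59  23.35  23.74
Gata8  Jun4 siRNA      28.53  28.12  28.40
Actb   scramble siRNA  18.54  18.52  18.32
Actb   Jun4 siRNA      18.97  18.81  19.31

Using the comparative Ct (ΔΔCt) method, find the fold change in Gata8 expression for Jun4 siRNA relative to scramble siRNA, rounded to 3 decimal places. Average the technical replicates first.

Mean Ct: Gata8 scramble siRNA 23.560; Gata8 Jun4 siRNA 28.350; Actb scramble siRNA 18.460; Actb Jun4 siRNA 19.030
ΔCt(scramble siRNA) = 23.560 − 18.460 = 5.100
ΔCt(Jun4 siRNA) = 28.350 − 19.030 = 9.320
ΔΔCt = 9.320 − 5.100 = 4.220
Fold change = 2^(−4.220) = 0.0537

0.054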